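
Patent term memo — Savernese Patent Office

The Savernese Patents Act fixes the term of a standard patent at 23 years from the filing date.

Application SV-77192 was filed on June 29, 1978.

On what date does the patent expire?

Filing date + 23 years → 29 June 2001.

2001-06-29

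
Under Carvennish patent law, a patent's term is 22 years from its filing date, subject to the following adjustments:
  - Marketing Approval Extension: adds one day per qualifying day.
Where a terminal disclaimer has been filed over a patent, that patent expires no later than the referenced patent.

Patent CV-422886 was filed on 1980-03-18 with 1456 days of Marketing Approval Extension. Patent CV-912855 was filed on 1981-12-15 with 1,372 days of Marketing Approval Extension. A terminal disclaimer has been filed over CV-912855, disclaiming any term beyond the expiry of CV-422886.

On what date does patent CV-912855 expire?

March 13, 2006

Natural term of CV-912855:
  Base: filing + 22 years → 15 December 2003.
  Marketing Approval Extension: +1372 days → 17 September 2007.
Expiry of referenced patent CV-422886:
  Base: filing + 22 years → 18 March 2002.
  Marketing Approval Extension: +1456 days → 13 March 2006.
Terminal disclaimer: CV-912855 expires on the earlier of 17 September 2007 and 13 March 2006.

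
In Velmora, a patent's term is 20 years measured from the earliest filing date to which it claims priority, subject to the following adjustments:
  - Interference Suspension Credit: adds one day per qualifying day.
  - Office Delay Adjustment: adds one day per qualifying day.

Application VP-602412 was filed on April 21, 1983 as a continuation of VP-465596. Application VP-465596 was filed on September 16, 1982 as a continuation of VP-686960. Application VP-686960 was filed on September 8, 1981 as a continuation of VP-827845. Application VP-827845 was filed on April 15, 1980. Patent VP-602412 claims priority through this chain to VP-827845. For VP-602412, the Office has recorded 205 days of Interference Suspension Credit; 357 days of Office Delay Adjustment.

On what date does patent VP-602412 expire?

Earliest priority filing: 15 April 1980.
Base term: 15 April 1980 + 20 years → 15 April 2000.
Interference Suspension Credit: +205 days → 6 November 2000.
Office Delay Adjustment: +357 days → 29 October 2001.

2001-10-29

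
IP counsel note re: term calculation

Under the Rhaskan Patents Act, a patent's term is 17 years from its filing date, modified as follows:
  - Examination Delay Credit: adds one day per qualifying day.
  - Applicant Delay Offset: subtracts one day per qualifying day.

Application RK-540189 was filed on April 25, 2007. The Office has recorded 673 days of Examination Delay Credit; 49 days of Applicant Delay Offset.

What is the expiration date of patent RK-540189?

January 9, 2026

Base term: filing date + 17 years → 25 April 2024.
Examination Delay Credit: +673 days → 27 February 2026.
Applicant Delay Offset: −49 days → 9 January 2026.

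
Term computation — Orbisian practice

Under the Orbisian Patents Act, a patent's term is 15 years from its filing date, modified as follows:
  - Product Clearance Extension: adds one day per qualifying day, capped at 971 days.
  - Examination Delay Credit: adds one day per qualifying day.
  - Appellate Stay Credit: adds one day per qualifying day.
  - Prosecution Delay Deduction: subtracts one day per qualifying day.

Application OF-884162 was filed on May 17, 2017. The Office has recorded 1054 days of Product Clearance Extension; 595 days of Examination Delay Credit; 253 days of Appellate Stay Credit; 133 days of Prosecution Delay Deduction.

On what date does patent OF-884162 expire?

2036-12-28

Base term: filing date + 15 years → 17 May 2032.
Product Clearance Extension: 1054 days claimed exceeds the 971-day cap, so +971 days → 13 January 2035.
Examination Delay Credit: +595 days → 30 August 2036.
Appellate Stay Credit: +253 days → 10 May 2037.
Prosecution Delay Deduction: −133 days → 28 December 2036.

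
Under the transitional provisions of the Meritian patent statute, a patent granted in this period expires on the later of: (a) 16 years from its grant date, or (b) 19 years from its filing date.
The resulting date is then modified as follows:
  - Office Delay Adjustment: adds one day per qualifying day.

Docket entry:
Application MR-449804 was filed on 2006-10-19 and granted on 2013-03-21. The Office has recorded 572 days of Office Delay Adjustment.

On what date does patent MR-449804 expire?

2030-10-14

(a) grant + 16 years → 21 March 2029.
(b) filing + 19 years → 19 October 2025.
Later of the two: 21 March 2029.
Office Delay Adjustment: +572 days → 14 October 2030.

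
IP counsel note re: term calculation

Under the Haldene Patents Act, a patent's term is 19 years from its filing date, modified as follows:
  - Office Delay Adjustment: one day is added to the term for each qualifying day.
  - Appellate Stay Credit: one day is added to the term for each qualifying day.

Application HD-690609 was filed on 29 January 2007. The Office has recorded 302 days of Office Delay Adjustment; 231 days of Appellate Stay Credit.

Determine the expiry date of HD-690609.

Base term: filing date + 19 years → 29 January 2026.
Office Delay Adjustment: +302 days → 27 November 2026.
Appellate Stay Credit: +231 days → 16 July 2027.

2027-07-16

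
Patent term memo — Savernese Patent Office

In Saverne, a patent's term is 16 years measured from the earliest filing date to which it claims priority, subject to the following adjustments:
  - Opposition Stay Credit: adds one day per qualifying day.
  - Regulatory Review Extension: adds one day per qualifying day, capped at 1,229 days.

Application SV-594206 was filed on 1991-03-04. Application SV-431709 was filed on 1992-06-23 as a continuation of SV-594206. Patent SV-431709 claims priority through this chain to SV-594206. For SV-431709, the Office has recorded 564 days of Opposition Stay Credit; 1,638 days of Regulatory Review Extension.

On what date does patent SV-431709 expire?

2012-01-30

Earliest priority filing: 4 March 1991.
Base term: 4 March 1991 + 16 years → 4 March 2007.
Opposition Stay Credit: +564 days → 18 September 2008.
Regulatory Review Extension: 1638 days claimed exceeds the 1229-day cap, so +1229 days → 30 January 2012.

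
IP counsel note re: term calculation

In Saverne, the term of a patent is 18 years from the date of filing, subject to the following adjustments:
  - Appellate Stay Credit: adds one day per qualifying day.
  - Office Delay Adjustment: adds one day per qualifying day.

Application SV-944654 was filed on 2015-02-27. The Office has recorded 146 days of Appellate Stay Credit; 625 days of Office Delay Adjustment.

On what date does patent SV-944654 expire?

2035-04-09

Base term: filing date + 18 years → 27 February 2033.
Appellate Stay Credit: +146 days → 23 July 2033.
Office Delay Adjustment: +625 days → 9 April 2035.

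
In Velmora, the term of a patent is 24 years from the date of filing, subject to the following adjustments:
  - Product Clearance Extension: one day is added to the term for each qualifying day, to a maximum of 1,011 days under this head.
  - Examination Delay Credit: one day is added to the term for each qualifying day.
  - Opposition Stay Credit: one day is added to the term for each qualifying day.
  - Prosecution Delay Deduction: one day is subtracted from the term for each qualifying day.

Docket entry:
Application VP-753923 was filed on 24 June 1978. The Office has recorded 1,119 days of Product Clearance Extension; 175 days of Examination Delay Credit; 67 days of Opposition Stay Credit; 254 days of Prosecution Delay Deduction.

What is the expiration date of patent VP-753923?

March 19, 2005

Base term: filing date + 24 years → 24 June 2002.
Product Clearance Extension: 1119 days claimed exceeds the 1011-day cap, so +1011 days → 31 March 2005.
Examination Delay Credit: +175 days → 22 September 2005.
Opposition Stay Credit: +67 days → 28 November 2005.
Prosecution Delay Deduction: −254 days → 19 March 2005.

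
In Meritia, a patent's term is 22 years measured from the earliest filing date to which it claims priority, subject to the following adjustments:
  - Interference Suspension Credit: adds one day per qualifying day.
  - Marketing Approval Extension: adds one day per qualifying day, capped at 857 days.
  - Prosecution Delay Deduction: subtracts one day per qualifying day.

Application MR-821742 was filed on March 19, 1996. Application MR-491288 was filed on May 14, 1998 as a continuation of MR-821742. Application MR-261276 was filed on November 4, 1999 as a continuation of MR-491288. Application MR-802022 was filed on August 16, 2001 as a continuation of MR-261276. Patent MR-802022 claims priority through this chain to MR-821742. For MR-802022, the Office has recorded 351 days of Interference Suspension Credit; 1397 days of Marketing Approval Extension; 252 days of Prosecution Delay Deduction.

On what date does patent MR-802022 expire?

October 30, 2020

Earliest priority filing: 19 March 1996.
Base term: 19 March 1996 + 22 years → 19 March 2018.
Interference Suspension Credit: +351 days → 5 March 2019.
Marketing Approval Extension: 1397 days claimed exceeds the 857-day cap, so +857 days → 9 July 2021.
Prosecution Delay Deduction: −252 days → 30 October 2020.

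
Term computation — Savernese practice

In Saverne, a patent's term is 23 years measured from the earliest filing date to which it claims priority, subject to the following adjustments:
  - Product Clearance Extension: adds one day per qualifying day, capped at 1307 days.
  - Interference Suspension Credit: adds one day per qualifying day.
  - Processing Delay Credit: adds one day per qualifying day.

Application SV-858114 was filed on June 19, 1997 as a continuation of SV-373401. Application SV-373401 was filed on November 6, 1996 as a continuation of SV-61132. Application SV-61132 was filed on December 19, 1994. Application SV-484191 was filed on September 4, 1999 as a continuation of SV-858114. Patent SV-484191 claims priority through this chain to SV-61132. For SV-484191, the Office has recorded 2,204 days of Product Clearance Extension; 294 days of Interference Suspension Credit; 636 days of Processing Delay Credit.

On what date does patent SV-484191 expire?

Earliest priority filing: 19 December 1994.
Base term: 19 December 1994 + 23 years → 19 December 2017.
Product Clearance Extension: 2204 days claimed exceeds the 1307-day cap, so +1307 days → 18 July 2021.
Interference Suspension Credit: +294 days → 8 May 2022.
Processing Delay Credit: +636 days → 3 February 2024.

February 3, 2024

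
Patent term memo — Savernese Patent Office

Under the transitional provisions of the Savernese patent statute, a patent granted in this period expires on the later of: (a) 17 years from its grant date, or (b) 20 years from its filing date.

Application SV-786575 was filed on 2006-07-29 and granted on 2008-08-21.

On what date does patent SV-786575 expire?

July 29, 2026

(a) grant + 17 years → 21 August 2025.
(b) filing + 20 years → 29 July 2026.
Later of the two: 29 July 2026.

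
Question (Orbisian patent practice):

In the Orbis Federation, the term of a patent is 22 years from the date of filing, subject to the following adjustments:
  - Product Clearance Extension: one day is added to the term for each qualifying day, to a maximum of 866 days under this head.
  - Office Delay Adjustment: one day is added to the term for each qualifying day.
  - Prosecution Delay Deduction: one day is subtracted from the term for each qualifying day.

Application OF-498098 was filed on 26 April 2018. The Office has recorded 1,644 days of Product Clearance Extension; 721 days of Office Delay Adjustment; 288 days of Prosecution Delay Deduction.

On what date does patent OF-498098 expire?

November 16, 2043

Base term: filing date + 22 years → 26 April 2040.
Product Clearance Extension: 1644 days claimed exceeds the 866-day cap, so +866 days → 9 September 2042.
Office Delay Adjustment: +721 days → 30 August 2044.
Prosecution Delay Deduction: −288 days → 16 November 2043.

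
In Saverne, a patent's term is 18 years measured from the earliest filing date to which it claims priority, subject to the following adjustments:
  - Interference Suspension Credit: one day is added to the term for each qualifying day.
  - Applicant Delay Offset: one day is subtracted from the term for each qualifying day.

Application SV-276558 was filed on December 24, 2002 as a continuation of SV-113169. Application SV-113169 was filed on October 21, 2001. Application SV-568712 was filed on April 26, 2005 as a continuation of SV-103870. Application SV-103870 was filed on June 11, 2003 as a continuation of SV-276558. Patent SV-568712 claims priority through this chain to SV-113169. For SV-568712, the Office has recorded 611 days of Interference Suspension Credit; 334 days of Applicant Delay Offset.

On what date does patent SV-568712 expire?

Earliest priority filing: 21 October 2001.
Base term: 21 October 2001 + 18 years → 21 October 2019.
Interference Suspension Credit: +611 days → 23 June 2021.
Applicant Delay Offset: −334 days → 24 July 2020.

2020-07-24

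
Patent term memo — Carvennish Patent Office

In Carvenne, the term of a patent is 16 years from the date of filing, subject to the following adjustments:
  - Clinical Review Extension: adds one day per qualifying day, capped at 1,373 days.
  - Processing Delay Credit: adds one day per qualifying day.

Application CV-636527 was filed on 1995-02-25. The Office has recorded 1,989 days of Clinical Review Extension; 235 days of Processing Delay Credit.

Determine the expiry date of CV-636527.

Base term: filing date + 16 years → 25 February 2011.
Clinical Review Extension: 1989 days claimed exceeds the 1373-day cap, so +1373 days → 29 November 2014.
Processing Delay Credit: +235 days → 22 July 2015.

July 22, 2015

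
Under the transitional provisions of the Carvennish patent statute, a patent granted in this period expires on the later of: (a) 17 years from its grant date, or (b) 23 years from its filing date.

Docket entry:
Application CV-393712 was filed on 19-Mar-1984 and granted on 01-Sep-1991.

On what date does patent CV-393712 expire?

(a) grant + 17 years → 1 September 2008.
(b) filing + 23 years → 19 March 2007.
Later of the two: 1 September 2008.

2008-09-01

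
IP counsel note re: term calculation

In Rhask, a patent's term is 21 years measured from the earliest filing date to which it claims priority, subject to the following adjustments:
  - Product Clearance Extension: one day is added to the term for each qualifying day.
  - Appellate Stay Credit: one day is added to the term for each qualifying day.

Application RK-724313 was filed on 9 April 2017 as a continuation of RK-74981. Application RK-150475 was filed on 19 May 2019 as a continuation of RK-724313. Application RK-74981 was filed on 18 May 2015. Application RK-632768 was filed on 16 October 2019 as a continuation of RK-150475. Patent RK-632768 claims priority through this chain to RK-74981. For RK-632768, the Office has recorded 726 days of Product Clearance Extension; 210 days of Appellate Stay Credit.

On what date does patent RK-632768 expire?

2038-12-10

Earliest priority filing: 18 May 2015.
Base term: 18 May 2015 + 21 years → 18 May 2036.
Product Clearance Extension: +726 days → 14 May 2038.
Appellate Stay Credit: +210 days → 10 December 2038.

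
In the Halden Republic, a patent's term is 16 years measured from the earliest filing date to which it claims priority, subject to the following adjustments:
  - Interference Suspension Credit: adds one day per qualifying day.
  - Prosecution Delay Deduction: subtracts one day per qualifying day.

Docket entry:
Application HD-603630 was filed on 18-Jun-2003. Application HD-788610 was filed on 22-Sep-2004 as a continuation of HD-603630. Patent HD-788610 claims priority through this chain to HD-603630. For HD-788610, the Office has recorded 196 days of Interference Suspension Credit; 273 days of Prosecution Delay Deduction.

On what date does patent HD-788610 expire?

2019-04-02

Earliest priority filing: 18 June 2003.
Base term: 18 June 2003 + 16 years → 18 June 2019.
Interference Suspension Credit: +196 days → 31 December 2019.
Prosecution Delay Deduction: −273 days → 2 April 2019.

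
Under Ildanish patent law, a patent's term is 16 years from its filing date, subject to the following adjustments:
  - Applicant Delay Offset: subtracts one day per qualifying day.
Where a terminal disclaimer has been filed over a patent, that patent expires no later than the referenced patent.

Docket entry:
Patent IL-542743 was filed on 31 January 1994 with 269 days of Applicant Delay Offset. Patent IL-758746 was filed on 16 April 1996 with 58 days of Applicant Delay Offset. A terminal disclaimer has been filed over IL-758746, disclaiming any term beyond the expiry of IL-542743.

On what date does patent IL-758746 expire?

May 7, 2009

Natural term of IL-758746:
  Base: filing + 16 years → 16 April 2012.
  Applicant Delay Offset: −58 days → 18 February 2012.
Expiry of referenced patent IL-542743:
  Base: filing + 16 years → 31 January 2010.
  Applicant Delay Offset: −269 days → 7 May 2009.
Terminal disclaimer: IL-758746 expires on the earlier of 18 February 2012 and 7 May 2009.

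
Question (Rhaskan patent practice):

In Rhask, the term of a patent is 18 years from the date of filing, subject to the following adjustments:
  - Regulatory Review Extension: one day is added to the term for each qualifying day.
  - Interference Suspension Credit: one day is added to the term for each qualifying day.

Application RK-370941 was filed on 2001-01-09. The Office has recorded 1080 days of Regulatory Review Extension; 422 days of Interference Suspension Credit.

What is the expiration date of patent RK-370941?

February 19, 2023

Base term: filing date + 18 years → 9 January 2019.
Regulatory Review Extension: +1080 days → 24 December 2021.
Interference Suspension Credit: +422 days → 19 February 2023.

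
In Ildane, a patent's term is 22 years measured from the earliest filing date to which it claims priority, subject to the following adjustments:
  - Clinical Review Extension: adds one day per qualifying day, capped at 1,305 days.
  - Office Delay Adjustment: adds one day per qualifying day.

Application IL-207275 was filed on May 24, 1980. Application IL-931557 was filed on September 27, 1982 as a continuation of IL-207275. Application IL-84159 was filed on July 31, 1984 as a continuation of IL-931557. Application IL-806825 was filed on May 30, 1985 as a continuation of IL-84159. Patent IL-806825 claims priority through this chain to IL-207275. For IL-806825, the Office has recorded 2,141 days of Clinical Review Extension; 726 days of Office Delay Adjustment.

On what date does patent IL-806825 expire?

December 15, 2007

Earliest priority filing: 24 May 1980.
Base term: 24 May 1980 + 22 years → 24 May 2002.
Clinical Review Extension: 2141 days claimed exceeds the 1305-day cap, so +1305 days → 19 December 2005.
Office Delay Adjustment: +726 days → 15 December 2007.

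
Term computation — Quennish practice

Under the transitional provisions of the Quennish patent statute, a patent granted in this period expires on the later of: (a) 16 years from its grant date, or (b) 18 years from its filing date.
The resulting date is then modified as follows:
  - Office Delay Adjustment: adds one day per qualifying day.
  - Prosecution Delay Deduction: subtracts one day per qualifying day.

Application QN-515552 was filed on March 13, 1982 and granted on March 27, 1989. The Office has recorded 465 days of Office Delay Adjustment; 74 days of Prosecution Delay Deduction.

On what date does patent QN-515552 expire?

(a) grant + 16 years → 27 March 2005.
(b) filing + 18 years → 13 March 2000.
Later of the two: 27 March 2005.
Office Delay Adjustment: +465 days → 5 July 2006.
Prosecution Delay Deduction: −74 days → 22 April 2006.

2006-04-22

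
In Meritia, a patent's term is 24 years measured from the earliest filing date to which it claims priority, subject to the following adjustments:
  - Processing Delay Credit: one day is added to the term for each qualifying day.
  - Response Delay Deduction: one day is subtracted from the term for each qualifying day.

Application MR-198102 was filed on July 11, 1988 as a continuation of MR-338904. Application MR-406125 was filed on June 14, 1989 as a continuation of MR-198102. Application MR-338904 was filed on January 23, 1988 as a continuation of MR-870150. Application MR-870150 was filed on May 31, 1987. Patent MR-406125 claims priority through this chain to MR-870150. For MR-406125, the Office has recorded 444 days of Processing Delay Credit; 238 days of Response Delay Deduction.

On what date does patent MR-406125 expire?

Earliest priority filing: 31 May 1987.
Base term: 31 May 1987 + 24 years → 31 May 2011.
Processing Delay Credit: +444 days → 17 August 2012.
Response Delay Deduction: −238 days → 23 December 2011.

December 23, 2011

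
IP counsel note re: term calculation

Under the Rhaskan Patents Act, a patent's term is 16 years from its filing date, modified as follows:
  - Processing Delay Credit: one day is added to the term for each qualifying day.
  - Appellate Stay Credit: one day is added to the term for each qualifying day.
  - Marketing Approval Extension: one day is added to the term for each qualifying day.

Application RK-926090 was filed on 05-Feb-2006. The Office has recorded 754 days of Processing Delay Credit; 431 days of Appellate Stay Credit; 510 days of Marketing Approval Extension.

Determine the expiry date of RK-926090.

Base term: filing date + 16 years → 5 February 2022.
Processing Delay Credit: +754 days → 29 February 2024.
Appellate Stay Credit: +431 days → 5 May 2025.
Marketing Approval Extension: +510 days → 27 September 2026.

2026-09-27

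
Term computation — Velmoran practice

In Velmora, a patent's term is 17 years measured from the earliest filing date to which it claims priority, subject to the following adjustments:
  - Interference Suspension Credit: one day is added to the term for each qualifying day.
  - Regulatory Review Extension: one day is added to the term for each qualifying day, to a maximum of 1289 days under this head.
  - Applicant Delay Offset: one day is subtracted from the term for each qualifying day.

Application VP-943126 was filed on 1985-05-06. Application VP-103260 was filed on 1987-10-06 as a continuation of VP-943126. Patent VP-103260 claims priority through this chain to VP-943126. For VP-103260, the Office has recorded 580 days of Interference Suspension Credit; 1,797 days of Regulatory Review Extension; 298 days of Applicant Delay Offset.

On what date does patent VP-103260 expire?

Earliest priority filing: 6 May 1985.
Base term: 6 May 1985 + 17 years → 6 May 2002.
Interference Suspension Credit: +580 days → 7 December 2003.
Regulatory Review Extension: 1797 days claimed exceeds the 1289-day cap, so +1289 days → 18 June 2007.
Applicant Delay Offset: −298 days → 24 August 2006.

2006-08-24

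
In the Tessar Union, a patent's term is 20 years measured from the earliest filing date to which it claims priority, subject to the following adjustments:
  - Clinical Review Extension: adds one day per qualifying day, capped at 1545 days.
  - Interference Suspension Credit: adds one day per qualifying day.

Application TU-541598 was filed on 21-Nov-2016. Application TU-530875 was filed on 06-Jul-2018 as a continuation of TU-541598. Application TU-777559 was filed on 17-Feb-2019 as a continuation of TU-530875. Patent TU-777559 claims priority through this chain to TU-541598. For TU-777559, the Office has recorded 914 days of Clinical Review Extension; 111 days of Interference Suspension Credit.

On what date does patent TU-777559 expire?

September 12, 2039

Earliest priority filing: 21 November 2016.
Base term: 21 November 2016 + 20 years → 21 November 2036.
Clinical Review Extension: 914 days (within the 1545-day cap) → +914 days → 24 May 2039.
Interference Suspension Credit: +111 days → 12 September 2039.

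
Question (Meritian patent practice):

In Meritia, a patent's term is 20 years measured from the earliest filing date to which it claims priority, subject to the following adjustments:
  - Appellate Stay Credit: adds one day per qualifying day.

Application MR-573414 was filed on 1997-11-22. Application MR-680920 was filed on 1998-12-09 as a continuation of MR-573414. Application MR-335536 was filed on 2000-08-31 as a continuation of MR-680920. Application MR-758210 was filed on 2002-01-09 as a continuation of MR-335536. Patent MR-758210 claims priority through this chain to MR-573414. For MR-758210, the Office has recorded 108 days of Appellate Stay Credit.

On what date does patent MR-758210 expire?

Earliest priority filing: 22 November 1997.
Base term: 22 November 1997 + 20 years → 22 November 2017.
Appellate Stay Credit: +108 days → 10 March 2018.

2018-03-10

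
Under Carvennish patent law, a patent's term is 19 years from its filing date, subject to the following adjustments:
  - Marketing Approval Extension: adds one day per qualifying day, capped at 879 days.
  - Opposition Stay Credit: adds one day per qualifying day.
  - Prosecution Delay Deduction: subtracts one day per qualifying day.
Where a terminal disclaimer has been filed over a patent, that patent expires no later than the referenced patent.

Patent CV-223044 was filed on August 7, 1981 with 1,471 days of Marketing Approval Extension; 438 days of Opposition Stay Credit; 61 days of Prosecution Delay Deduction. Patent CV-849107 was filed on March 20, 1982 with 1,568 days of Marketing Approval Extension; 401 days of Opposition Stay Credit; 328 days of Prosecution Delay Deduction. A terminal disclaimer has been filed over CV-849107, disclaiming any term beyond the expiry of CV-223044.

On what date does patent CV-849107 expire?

2003-10-28

Natural term of CV-849107:
  Base: filing + 19 years → 20 March 2001.
  Marketing Approval Extension: 1568 days claimed exceeds the 879-day cap, so +879 days → 16 August 2003.
  Opposition Stay Credit: +401 days → 20 September 2004.
  Prosecution Delay Deduction: −328 days → 28 October 2003.
Expiry of referenced patent CV-223044:
  Base: filing + 19 years → 7 August 2000.
  Marketing Approval Extension: 1471 days claimed exceeds the 879-day cap, so +879 days → 3 January 2003.
  Opposition Stay Credit: +438 days → 16 March 2004.
  Prosecution Delay Deduction: −61 days → 15 January 2004.
Terminal disclaimer: CV-849107 expires on the earlier of 28 October 2003 and 15 January 2004.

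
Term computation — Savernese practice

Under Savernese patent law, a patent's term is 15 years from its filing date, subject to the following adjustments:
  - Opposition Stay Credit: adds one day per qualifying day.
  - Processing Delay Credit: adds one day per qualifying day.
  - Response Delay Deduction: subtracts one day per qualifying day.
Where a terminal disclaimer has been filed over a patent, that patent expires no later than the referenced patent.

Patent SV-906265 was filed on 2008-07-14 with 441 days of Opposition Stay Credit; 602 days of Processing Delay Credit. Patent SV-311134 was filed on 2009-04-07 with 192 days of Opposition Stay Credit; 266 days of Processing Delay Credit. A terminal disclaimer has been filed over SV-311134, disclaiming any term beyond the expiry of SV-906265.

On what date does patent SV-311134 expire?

2025-07-09

Natural term of SV-311134:
  Base: filing + 15 years → 7 April 2024.
  Opposition Stay Credit: +192 days → 16 October 2024.
  Processing Delay Credit: +266 days → 9 July 2025.
Expiry of referenced patent SV-906265:
  Base: filing + 15 years → 14 July 2023.
  Opposition Stay Credit: +441 days → 27 September 2024.
  Processing Delay Credit: +602 days → 22 May 2026.
Terminal disclaimer: SV-311134 expires on the earlier of 9 July 2025 and 22 May 2026.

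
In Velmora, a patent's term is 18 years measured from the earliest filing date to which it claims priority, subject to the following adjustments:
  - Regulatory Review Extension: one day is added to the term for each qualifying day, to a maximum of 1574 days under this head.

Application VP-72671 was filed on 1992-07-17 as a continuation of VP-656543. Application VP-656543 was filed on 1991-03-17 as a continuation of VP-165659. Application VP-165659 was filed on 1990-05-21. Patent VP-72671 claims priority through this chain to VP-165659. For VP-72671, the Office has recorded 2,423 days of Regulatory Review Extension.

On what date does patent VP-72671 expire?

Earliest priority filing: 21 May 1990.
Base term: 21 May 1990 + 18 years → 21 May 2008.
Regulatory Review Extension: 2423 days claimed exceeds the 1574-day cap, so +1574 days → 11 September 2012.

2012-09-11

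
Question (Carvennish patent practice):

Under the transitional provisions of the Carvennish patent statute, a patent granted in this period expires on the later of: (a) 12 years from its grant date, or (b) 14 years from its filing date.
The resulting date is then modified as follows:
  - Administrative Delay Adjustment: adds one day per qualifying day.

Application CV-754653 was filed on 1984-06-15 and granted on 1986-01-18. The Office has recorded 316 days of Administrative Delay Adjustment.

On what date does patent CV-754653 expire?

(a) grant + 12 years → 18 January 1998.
(b) filing + 14 years → 15 June 1998.
Later of the two: 15 June 1998.
Administrative Delay Adjustment: +316 days → 27 April 1999.

1999-04-27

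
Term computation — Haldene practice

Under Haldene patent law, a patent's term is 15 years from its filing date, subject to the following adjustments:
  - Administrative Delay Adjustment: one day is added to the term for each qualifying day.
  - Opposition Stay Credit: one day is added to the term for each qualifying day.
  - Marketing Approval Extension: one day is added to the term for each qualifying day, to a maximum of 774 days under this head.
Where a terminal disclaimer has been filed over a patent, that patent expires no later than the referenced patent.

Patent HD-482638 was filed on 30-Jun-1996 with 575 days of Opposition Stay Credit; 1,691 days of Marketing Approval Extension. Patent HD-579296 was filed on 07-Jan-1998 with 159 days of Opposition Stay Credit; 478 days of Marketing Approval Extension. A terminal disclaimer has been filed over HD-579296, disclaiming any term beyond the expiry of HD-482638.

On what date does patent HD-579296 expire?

October 6, 2014

Natural term of HD-579296:
  Base: filing + 15 years → 7 January 2013.
  Opposition Stay Credit: +159 days → 15 June 2013.
  Marketing Approval Extension: 478 days (within the 774-day cap) → +478 days → 6 October 2014.
Expiry of referenced patent HD-482638:
  Base: filing + 15 years → 30 June 2011.
  Opposition Stay Credit: +575 days → 25 January 2013.
  Marketing Approval Extension: 1691 days claimed exceeds the 774-day cap, so +774 days → 10 March 2015.
Terminal disclaimer: HD-579296 expires on the earlier of 6 October 2014 and 10 March 2015.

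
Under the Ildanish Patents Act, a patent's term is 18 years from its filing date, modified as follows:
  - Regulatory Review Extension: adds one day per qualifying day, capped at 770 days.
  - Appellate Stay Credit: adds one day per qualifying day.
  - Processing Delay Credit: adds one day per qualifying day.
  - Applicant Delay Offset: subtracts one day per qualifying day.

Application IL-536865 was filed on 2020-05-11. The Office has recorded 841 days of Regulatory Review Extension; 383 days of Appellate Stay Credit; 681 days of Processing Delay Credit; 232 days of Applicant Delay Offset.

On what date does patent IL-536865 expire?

2042-09-29

Base term: filing date + 18 years → 11 May 2038.
Regulatory Review Extension: 841 days claimed exceeds the 770-day cap, so +770 days → 19 June 2040.
Appellate Stay Credit: +383 days → 7 July 2041.
Processing Delay Credit: +681 days → 19 May 2043.
Applicant Delay Offset: −232 days → 29 September 2042.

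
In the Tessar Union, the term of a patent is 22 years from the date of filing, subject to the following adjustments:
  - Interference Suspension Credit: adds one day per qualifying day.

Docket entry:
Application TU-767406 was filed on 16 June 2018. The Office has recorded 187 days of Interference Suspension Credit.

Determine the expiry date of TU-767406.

2040-12-20

Base term: filing date + 22 years → 16 June 2040.
Interference Suspension Credit: +187 days → 20 December 2040.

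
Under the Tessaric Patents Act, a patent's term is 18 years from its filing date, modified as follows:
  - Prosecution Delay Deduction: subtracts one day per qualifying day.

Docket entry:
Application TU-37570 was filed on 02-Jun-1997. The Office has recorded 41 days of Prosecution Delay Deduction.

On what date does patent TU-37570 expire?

Base term: filing date + 18 years → 2 June 2015.
Prosecution Delay Deduction: −41 days → 22 April 2015.

2015-04-22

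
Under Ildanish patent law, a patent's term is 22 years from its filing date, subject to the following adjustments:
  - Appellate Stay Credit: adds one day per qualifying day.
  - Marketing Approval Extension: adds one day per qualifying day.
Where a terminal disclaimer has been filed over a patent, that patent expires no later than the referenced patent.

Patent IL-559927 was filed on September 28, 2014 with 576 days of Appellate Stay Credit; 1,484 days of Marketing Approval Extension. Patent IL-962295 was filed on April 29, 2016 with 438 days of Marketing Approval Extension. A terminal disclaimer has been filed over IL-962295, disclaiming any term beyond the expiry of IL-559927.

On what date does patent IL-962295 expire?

Natural term of IL-962295:
  Base: filing + 22 years → 29 April 2038.
  Marketing Approval Extension: +438 days → 11 July 2039.
Expiry of referenced patent IL-559927:
  Base: filing + 22 years → 28 September 2036.
  Appellate Stay Credit: +576 days → 27 April 2038.
  Marketing Approval Extension: +1484 days → 20 May 2042.
Terminal disclaimer: IL-962295 expires on the earlier of 11 July 2039 and 20 May 2042.

2039-07-11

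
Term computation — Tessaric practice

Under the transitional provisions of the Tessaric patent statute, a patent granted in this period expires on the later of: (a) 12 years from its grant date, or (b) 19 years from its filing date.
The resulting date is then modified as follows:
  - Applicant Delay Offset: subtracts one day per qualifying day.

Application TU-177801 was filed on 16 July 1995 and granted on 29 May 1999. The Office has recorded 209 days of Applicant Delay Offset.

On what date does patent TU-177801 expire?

(a) grant + 12 years → 29 May 2011.
(b) filing + 19 years → 16 July 2014.
Later of the two: 16 July 2014.
Applicant Delay Offset: −209 days → 19 December 2013.

December 19, 2013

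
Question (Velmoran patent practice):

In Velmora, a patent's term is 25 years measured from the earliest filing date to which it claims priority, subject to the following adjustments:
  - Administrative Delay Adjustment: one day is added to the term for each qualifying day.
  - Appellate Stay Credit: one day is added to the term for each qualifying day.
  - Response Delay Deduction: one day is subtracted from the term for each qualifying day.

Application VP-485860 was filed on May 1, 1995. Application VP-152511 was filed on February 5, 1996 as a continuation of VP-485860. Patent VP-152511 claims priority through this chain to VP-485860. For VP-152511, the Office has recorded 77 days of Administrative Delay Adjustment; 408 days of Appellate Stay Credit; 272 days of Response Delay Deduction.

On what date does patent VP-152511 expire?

2020-11-30

Earliest priority filing: 1 May 1995.
Base term: 1 May 1995 + 25 years → 1 May 2020.
Administrative Delay Adjustment: +77 days → 17 July 2020.
Appellate Stay Credit: +408 days → 29 August 2021.
Response Delay Deduction: −272 days → 30 November 2020.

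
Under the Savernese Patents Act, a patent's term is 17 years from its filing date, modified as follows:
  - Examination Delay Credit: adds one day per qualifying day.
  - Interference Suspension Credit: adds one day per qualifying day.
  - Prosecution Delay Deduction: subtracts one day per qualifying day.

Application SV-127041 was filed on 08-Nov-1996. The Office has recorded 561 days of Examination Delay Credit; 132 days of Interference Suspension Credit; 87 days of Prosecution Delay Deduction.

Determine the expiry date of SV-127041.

2015-07-07

Base term: filing date + 17 years → 8 November 2013.
Examination Delay Credit: +561 days → 23 May 2015.
Interference Suspension Credit: +132 days → 2 October 2015.
Prosecution Delay Deduction: −87 days → 7 July 2015.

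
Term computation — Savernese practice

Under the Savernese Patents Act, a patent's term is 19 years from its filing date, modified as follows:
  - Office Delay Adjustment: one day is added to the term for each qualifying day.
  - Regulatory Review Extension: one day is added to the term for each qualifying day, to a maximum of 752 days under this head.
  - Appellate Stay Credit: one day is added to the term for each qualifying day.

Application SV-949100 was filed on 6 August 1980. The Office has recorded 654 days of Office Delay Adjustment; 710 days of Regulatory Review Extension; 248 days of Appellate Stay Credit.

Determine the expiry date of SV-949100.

2004-01-04

Base term: filing date + 19 years → 6 August 1999.
Office Delay Adjustment: +654 days → 21 May 2001.
Regulatory Review Extension: 710 days (within the 752-day cap) → +710 days → 1 May 2003.
Appellate Stay Credit: +248 days → 4 January 2004.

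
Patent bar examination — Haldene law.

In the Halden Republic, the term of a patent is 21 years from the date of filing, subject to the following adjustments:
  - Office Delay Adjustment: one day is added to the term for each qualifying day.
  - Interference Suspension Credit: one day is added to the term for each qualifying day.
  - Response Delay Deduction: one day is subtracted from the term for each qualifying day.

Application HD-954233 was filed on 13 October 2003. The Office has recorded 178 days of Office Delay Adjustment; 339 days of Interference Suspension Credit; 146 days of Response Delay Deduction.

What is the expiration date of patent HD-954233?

2025-10-19

Base term: filing date + 21 years → 13 October 2024.
Office Delay Adjustment: +178 days → 9 April 2025.
Interference Suspension Credit: +339 days → 14 March 2026.
Response Delay Deduction: −146 days → 19 October 2025.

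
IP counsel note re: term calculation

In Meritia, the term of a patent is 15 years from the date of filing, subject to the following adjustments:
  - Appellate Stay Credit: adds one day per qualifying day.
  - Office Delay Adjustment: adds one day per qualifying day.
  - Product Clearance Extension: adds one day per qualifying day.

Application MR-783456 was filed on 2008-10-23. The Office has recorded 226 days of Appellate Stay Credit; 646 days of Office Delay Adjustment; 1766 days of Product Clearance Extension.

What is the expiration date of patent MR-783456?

January 12, 2031

Base term: filing date + 15 years → 23 October 2023.
Appellate Stay Credit: +226 days → 5 June 2024.
Office Delay Adjustment: +646 days → 13 March 2026.
Product Clearance Extension: +1766 days → 12 January 2031.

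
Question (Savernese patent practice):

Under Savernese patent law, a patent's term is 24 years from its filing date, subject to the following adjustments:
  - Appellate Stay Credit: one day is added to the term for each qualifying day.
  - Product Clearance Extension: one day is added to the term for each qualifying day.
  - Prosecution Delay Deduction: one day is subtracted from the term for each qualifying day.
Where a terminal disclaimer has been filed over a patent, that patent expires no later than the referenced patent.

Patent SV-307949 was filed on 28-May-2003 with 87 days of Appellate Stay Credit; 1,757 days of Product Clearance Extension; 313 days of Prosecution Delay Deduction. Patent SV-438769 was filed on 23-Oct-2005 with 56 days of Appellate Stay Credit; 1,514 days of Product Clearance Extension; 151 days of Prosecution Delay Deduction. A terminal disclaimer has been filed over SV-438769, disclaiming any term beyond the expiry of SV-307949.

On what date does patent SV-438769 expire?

August 6, 2031

Natural term of SV-438769:
  Base: filing + 24 years → 23 October 2029.
  Appellate Stay Credit: +56 days → 18 December 2029.
  Product Clearance Extension: +1514 days → 9 February 2034.
  Prosecution Delay Deduction: −151 days → 11 September 2033.
Expiry of referenced patent SV-307949:
  Base: filing + 24 years → 28 May 2027.
  Appellate Stay Credit: +87 days → 23 August 2027.
  Product Clearance Extension: +1757 days → 14 June 2032.
  Prosecution Delay Deduction: −313 days → 6 August 2031.
Terminal disclaimer: SV-438769 expires on the earlier of 11 September 2033 and 6 August 2031.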